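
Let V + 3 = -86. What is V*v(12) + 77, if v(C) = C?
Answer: -991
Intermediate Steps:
V = -89 (V = -3 - 86 = -89)
V*v(12) + 77 = -89*12 + 77 = -1068 + 77 = -991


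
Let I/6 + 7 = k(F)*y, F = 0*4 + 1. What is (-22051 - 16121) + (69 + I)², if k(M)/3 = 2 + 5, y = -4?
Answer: 189357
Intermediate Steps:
F = 1 (F = 0 + 1 = 1)
k(M) = 21 (k(M) = 3*(2 + 5) = 3*7 = 21)
I = -546 (I = -42 + 6*(21*(-4)) = -42 + 6*(-84) = -42 - 504 = -546)
(-22051 - 16121) + (69 + I)² = (-22051 - 16121) + (69 - 546)² = -38172 + (-477)² = -38172 + 227529 = 189357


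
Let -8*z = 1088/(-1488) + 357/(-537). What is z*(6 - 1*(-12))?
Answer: 69717/22196 ≈ 3.1410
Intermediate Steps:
z = 23239/133176 (z = -(1088/(-1488) + 357/(-537))/8 = -(1088*(-1/1488) + 357*(-1/537))/8 = -(-68/93 - 119/179)/8 = -1/8*(-23239/16647) = 23239/133176 ≈ 0.17450)
z*(6 - 1*(-12)) = 23239*(6 - 1*(-12))/133176 = 23239*(6 + 12)/133176 = (23239/133176)*18 = 69717/22196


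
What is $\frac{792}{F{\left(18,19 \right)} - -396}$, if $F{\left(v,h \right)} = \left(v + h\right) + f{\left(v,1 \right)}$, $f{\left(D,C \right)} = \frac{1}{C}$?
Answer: $\frac{396}{217} \approx 1.8249$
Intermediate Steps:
$F{\left(v,h \right)} = 1 + h + v$ ($F{\left(v,h \right)} = \left(v + h\right) + 1^{-1} = \left(h + v\right) + 1 = 1 + h + v$)
$\frac{792}{F{\left(18,19 \right)} - -396} = \frac{792}{\left(1 + 19 + 18\right) - -396} = \frac{792}{38 + 396} = \frac{792}{434} = 792 \cdot \frac{1}{434} = \frac{396}{217}$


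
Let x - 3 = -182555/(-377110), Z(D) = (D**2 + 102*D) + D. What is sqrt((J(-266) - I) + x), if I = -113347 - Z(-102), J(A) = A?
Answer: sqrt(642698384619130)/75422 ≈ 336.13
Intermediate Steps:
Z(D) = D**2 + 103*D
I = -113245 (I = -113347 - (-102)*(103 - 102) = -113347 - (-102) = -113347 - 1*(-102) = -113347 + 102 = -113245)
x = 262777/75422 (x = 3 - 182555/(-377110) = 3 - 182555*(-1/377110) = 3 + 36511/75422 = 262777/75422 ≈ 3.4841)
sqrt((J(-266) - I) + x) = sqrt((-266 - 1*(-113245)) + 262777/75422) = sqrt((-266 + 113245) + 262777/75422) = sqrt(112979 + 262777/75422) = sqrt(8521364915/75422) = sqrt(642698384619130)/75422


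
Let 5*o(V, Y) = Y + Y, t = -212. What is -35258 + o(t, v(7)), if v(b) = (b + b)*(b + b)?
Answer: -175898/5 ≈ -35180.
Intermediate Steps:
v(b) = 4*b² (v(b) = (2*b)*(2*b) = 4*b²)
o(V, Y) = 2*Y/5 (o(V, Y) = (Y + Y)/5 = (2*Y)/5 = 2*Y/5)
-35258 + o(t, v(7)) = -35258 + 2*(4*7²)/5 = -35258 + 2*(4*49)/5 = -35258 + (⅖)*196 = -35258 + 392/5 = -175898/5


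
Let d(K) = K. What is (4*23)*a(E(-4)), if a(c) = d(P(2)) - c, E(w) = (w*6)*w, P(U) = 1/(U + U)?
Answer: -8809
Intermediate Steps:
P(U) = 1/(2*U)
E(w) = 6*w² (E(w) = (6*w)*w = 6*w²)
a(c) = ¼ - c (a(c) = (½)/2 - c = (½)*(½) - c = ¼ - c)
(4*23)*a(E(-4)) = (4*23)*(¼ - 6*(-4)²) = 92*(¼ - 6*16) = 92*(¼ - 1*96) = 92*(¼ - 96) = 92*(-383/4) = -8809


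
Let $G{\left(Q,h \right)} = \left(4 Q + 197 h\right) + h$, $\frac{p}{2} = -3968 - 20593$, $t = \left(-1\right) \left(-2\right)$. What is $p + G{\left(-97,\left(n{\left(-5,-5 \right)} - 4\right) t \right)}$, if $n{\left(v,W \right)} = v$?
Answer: $-53074$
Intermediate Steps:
$t = 2$
$p = -49122$ ($p = 2 \left(-3968 - 20593\right) = 2 \left(-24561\right) = -49122$)
$G{\left(Q,h \right)} = 4 Q + 198 h$
$p + G{\left(-97,\left(n{\left(-5,-5 \right)} - 4\right) t \right)} = -49122 + \left(4 \left(-97\right) + 198 \left(-5 - 4\right) 2\right) = -49122 + \left(-388 + 198 \left(\left(-9\right) 2\right)\right) = -49122 + \left(-388 + 198 \left(-18\right)\right) = -49122 - 3952 = -53074$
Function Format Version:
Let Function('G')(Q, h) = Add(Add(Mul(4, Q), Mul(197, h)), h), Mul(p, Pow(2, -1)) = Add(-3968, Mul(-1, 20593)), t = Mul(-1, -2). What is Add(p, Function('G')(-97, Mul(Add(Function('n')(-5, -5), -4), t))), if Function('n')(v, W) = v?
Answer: -53074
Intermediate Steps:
t = 2
p = -49122 (p = Mul(2, Add(-3968, Mul(-1, 20593))) = Mul(2, Add(-3968, -20593)) = Mul(2, -24561) = -49122)
Function('G')(Q, h) = Add(Mul(4, Q), Mul(198, h))
Add(p, Function('G')(-97, Mul(Add(Function('n')(-5, -5), -4), t))) = Add(-49122, Add(Mul(4, -97), Mul(198, Mul(Add(-5, -4), 2)))) = Add(-49122, Add(-388, Mul(198, Mul(-9, 2)))) = Add(-49122, Add(-388, Mul(198, -18))) = Add(-49122, Add(-388, -3564)) = Add(-49122, -3952) = -53074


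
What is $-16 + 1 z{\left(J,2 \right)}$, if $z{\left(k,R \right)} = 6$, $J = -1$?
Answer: $-10$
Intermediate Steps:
$-16 + 1 z{\left(J,2 \right)} = -16 + 1 \cdot 6 = -16 + 6 = -10$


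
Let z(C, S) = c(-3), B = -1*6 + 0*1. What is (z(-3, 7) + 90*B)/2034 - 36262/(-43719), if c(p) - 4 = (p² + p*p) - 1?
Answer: 1891361/3293498 ≈ 0.57427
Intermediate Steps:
c(p) = 3 + 2*p² (c(p) = 4 + ((p² + p*p) - 1) = 4 + ((p² + p²) - 1) = 4 + (2*p² - 1) = 4 + (-1 + 2*p²) = 3 + 2*p²)
B = -6 (B = -6 + 0 = -6)
z(C, S) = 21 (z(C, S) = 3 + 2*(-3)² = 3 + 2*9 = 3 + 18 = 21)
(z(-3, 7) + 90*B)/2034 - 36262/(-43719) = (21 + 90*(-6))/2034 - 36262/(-43719) = (21 - 540)*(1/2034) - 36262*(-1/43719) = -519*1/2034 + 36262/43719 = -173/678 + 36262/43719 = 1891361/3293498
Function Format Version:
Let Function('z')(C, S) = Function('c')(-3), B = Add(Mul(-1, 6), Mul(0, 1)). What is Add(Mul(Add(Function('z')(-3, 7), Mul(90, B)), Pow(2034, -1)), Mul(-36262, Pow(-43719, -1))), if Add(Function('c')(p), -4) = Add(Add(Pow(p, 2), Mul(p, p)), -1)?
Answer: Rational(1891361, 3293498) ≈ 0.57427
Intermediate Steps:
Function('c')(p) = Add(3, Mul(2, Pow(p, 2))) (Function('c')(p) = Add(4, Add(Add(Pow(p, 2), Mul(p, p)), -1)) = Add(4, Add(Add(Pow(p, 2), Pow(p, 2)), -1)) = Add(4, Add(Mul(2, Pow(p, 2)), -1)) = Add(4, Add(-1, Mul(2, Pow(p, 2)))) = Add(3, Mul(2, Pow(p, 2))))
B = -6 (B = Add(-6, 0) = -6)
Function('z')(C, S) = 21 (Function('z')(C, S) = Add(3, Mul(2, Pow(-3, 2))) = Add(3, Mul(2, 9)) = Add(3, 18) = 21)
Add(Mul(Add(Function('z')(-3, 7), Mul(90, B)), Pow(2034, -1)), Mul(-36262, Pow(-43719, -1))) = Add(Mul(Add(21, Mul(90, -6)), Pow(2034, -1)), Mul(-36262, Pow(-43719, -1))) = Add(Mul(Add(21, -540), Rational(1, 2034)), Mul(-36262, Rational(-1, 43719))) = Add(Mul(-519, Rational(1, 2034)), Rational(36262, 43719)) = Add(Rational(-173, 678), Rational(36262, 43719)) = Rational(1891361, 3293498)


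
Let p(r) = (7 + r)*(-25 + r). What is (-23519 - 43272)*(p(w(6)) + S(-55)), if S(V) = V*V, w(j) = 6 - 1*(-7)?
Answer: -186012935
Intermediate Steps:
w(j) = 13 (w(j) = 6 + 7 = 13)
S(V) = V²
p(r) = (-25 + r)*(7 + r)
(-23519 - 43272)*(p(w(6)) + S(-55)) = (-23519 - 43272)*((-175 + 13² - 18*13) + (-55)²) = -66791*((-175 + 169 - 234) + 3025) = -66791*(-240 + 3025) = -66791*2785 = -186012935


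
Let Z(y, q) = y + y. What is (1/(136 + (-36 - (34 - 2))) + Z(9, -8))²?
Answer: 1500625/4624 ≈ 324.53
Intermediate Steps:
Z(y, q) = 2*y
(1/(136 + (-36 - (34 - 2))) + Z(9, -8))² = (1/(136 + (-36 - (34 - 2))) + 2*9)² = (1/(136 + (-36 - 1*32)) + 18)² = (1/(136 + (-36 - 32)) + 18)² = (1/(136 - 68) + 18)² = (1/68 + 18)² = (1225/68)² = 1500625/4624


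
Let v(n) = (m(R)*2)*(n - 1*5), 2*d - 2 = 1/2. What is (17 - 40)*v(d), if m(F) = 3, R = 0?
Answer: 1035/2 ≈ 517.50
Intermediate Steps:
d = 5/4 (d = 1 + (½)/2 = 1 + (½)*(½) = 1 + ¼ = 5/4 ≈ 1.2500)
v(n) = -30 + 6*n (v(n) = (3*2)*(n - 1*5) = 6*(n - 5) = 6*(-5 + n) = -30 + 6*n)
(17 - 40)*v(d) = (17 - 40)*(-30 + 6*(5/4)) = -23*(-30 + 15/2) = -23*(-45/2) = 1035/2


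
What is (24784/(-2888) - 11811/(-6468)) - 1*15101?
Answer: -11758607947/778316 ≈ -15108.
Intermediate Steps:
(24784/(-2888) - 11811/(-6468)) - 1*15101 = (24784*(-1/2888) - 11811*(-1/6468)) - 15101 = (-3098/361 + 3937/2156) - 15101 = -5258031/778316 - 15101 = -11758607947/778316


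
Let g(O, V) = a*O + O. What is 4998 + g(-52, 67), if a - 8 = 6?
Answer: 4218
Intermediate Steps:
a = 14 (a = 8 + 6 = 14)
g(O, V) = 15*O (g(O, V) = 14*O + O = 15*O)
4998 + g(-52, 67) = 4998 + 15*(-52) = 4998 - 780 = 4218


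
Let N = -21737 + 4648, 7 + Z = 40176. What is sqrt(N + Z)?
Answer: 2*sqrt(5770) ≈ 151.92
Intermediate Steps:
Z = 40169 (Z = -7 + 40176 = 40169)
N = -17089
sqrt(N + Z) = sqrt(-17089 + 40169) = sqrt(23080) = 2*sqrt(5770)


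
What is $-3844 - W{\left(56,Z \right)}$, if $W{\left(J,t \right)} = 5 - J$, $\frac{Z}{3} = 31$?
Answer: $-3793$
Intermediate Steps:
$Z = 93$ ($Z = 3 \cdot 31 = 93$)
$-3844 - W{\left(56,Z \right)} = -3844 - \left(5 - 56\right) = -3844 - -51 = -3844 + 51 = -3793$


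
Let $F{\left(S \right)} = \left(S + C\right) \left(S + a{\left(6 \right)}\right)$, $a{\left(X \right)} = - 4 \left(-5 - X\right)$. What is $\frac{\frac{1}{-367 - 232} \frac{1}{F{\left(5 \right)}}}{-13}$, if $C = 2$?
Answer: $\frac{1}{2670941} \approx 3.744 \cdot 10^{-7}$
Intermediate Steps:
$a{\left(X \right)} = 20 + 4 X$
$F{\left(S \right)} = \left(2 + S\right) \left(44 + S\right)$ ($F{\left(S \right)} = \left(S + 2\right) \left(S + \left(20 + 4 \cdot 6\right)\right) = \left(2 + S\right) \left(S + \left(20 + 24\right)\right) = \left(2 + S\right) \left(S + 44\right) = \left(2 + S\right) \left(44 + S\right)$)
$\frac{\frac{1}{-367 - 232} \frac{1}{F{\left(5 \right)}}}{-13} = \frac{\frac{1}{-367 - 232} \frac{1}{88 + 5^{2} + 46 \cdot 5}}{-13} = \frac{1}{\left(-599\right) \left(88 + 25 + 230\right)} \left(- \frac{1}{13}\right) = - \frac{1}{599 \cdot 343} \left(- \frac{1}{13}\right) = \left(- \frac{1}{599}\right) \frac{1}{343} \left(- \frac{1}{13}\right) = \left(- \frac{1}{205457}\right) \left(- \frac{1}{13}\right) = \frac{1}{2670941}$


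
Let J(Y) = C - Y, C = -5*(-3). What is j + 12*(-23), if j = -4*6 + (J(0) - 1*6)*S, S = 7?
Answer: -237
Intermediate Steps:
C = 15
J(Y) = 15 - Y
j = 39 (j = -4*6 + ((15 - 1*0) - 1*6)*7 = -24 + ((15 + 0) - 6)*7 = -24 + (15 - 6)*7 = -24 + 9*7 = -24 + 63 = 39)
j + 12*(-23) = 39 + 12*(-23) = 39 - 276 = -237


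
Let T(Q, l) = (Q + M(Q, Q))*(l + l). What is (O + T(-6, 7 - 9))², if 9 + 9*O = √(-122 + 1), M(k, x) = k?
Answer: 178808/81 + 1034*I/9 ≈ 2207.5 + 114.89*I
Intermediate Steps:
T(Q, l) = 4*Q*l (T(Q, l) = (Q + Q)*(l + l) = (2*Q)*(2*l) = 4*Q*l)
O = -1 + 11*I/9 (O = -1 + √(-122 + 1)/9 = -1 + √(-121)/9 = -1 + (11*I)/9 = -1 + 11*I/9 ≈ -1.0 + 1.2222*I)
(O + T(-6, 7 - 9))² = ((-1 + 11*I/9) + 4*(-6)*(7 - 9))² = ((-1 + 11*I/9) + 4*(-6)*(-2))² = ((-1 + 11*I/9) + 48)² = (47 + 11*I/9)²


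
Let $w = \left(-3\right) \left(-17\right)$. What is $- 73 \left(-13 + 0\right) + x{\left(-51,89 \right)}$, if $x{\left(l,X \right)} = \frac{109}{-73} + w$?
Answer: $\frac{72891}{73} \approx 998.51$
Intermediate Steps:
$w = 51$
$x{\left(l,X \right)} = \frac{3614}{73}$ ($x{\left(l,X \right)} = \frac{109}{-73} + 51 = 109 \left(- \frac{1}{73}\right) + 51 = - \frac{109}{73} + 51 = \frac{3614}{73}$)
$- 73 \left(-13 + 0\right) + x{\left(-51,89 \right)} = - 73 \left(-13 + 0\right) + \frac{3614}{73} = \left(-73\right) \left(-13\right) + \frac{3614}{73} = 949 + \frac{3614}{73} = \frac{72891}{73}$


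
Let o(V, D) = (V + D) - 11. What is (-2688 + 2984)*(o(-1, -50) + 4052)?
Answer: 1181040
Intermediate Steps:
o(V, D) = -11 + D + V (o(V, D) = (D + V) - 11 = -11 + D + V)
(-2688 + 2984)*(o(-1, -50) + 4052) = (-2688 + 2984)*((-11 - 50 - 1) + 4052) = 296*(-62 + 4052) = 296*3990 = 1181040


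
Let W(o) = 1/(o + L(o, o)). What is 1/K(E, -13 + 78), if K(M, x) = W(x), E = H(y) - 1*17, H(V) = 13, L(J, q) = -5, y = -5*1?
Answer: 60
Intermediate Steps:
y = -5
W(o) = 1/(-5 + o) (W(o) = 1/(o - 5) = 1/(-5 + o))
E = -4 (E = 13 - 1*17 = 13 - 17 = -4)
K(M, x) = 1/(-5 + x)
1/K(E, -13 + 78) = 1/(1/(-5 + (-13 + 78))) = 1/(1/(-5 + 65)) = 1/(1/60) = 60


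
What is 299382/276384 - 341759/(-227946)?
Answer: 13558304069/5250052272 ≈ 2.5825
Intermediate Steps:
299382/276384 - 341759/(-227946) = 299382*(1/276384) - 341759*(-1/227946) = 49897/46064 + 341759/227946 = 13558304069/5250052272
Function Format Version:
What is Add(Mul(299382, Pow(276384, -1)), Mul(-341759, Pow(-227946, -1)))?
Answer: Rational(13558304069, 5250052272) ≈ 2.5825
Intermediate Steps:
Add(Mul(299382, Pow(276384, -1)), Mul(-341759, Pow(-227946, -1))) = Add(Mul(299382, Rational(1, 276384)), Mul(-341759, Rational(-1, 227946))) = Add(Rational(49897, 46064), Rational(341759, 227946)) = Rational(13558304069, 5250052272)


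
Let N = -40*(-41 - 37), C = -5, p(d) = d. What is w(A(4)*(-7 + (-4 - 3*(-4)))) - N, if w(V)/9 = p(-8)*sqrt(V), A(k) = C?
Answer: -3120 - 72*I*sqrt(5) ≈ -3120.0 - 161.0*I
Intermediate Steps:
A(k) = -5
w(V) = -72*sqrt(V) (w(V) = 9*(-8*sqrt(V)) = -72*sqrt(V))
N = 3120 (N = -40*(-78) = 3120)
w(A(4)*(-7 + (-4 - 3*(-4)))) - N = -72*I*sqrt(5)*sqrt(-7 + (-4 - 3*(-4))) - 1*3120 = -72*I*sqrt(5)*sqrt(-7 + (-4 + 12)) - 3120 = -72*I*sqrt(5)*sqrt(-7 + 8) - 3120 = -72*I*sqrt(5) - 3120 = -3120 - 72*I*sqrt(5)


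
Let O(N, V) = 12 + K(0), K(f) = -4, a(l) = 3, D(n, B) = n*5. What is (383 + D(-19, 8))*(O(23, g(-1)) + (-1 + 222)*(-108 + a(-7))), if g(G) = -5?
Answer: -6680736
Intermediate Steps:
D(n, B) = 5*n
O(N, V) = 8 (O(N, V) = 12 - 4 = 8)
(383 + D(-19, 8))*(O(23, g(-1)) + (-1 + 222)*(-108 + a(-7))) = (383 + 5*(-19))*(8 + (-1 + 222)*(-108 + 3)) = (383 - 95)*(8 + 221*(-105)) = 288*(8 - 23205) = 288*(-23197) = -6680736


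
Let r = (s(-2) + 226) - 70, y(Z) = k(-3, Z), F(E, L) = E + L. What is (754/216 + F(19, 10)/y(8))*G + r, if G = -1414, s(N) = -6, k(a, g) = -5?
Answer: 922129/270 ≈ 3415.3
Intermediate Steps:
y(Z) = -5
r = 150 (r = (-6 + 226) - 70 = 220 - 70 = 150)
(754/216 + F(19, 10)/y(8))*G + r = (754/216 + (19 + 10)/(-5))*(-1414) + 150 = (754*(1/216) + 29*(-1/5))*(-1414) + 150 = (377/108 - 29/5)*(-1414) + 150 = -1247/540*(-1414) + 150 = 881629/270 + 150 = 922129/270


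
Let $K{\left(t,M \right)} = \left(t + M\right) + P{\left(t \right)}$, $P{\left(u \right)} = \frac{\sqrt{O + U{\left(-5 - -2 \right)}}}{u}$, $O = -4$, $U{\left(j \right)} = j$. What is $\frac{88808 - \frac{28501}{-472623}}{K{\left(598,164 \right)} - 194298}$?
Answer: $- \frac{138328628548640624640}{301454275244659468133} - \frac{3585670523890 i \sqrt{7}}{904362825733978404399} \approx -0.45887 - 1.049 \cdot 10^{-8} i$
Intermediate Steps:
$P{\left(u \right)} = \frac{i \sqrt{7}}{u}$ ($P{\left(u \right)} = \frac{\sqrt{-4 - 3}}{u} = \frac{\sqrt{-7}}{u} = \frac{i \sqrt{7}}{u}$)
$K{\left(t,M \right)} = M + t + \frac{i \sqrt{7}}{t}$ ($K{\left(t,M \right)} = \left(t + M\right) + \frac{i \sqrt{7}}{t} = \left(M + t\right) + \frac{i \sqrt{7}}{t} = M + t + \frac{i \sqrt{7}}{t}$)
$\frac{88808 - \frac{28501}{-472623}}{K{\left(598,164 \right)} - 194298} = \frac{88808 - \frac{28501}{-472623}}{\left(164 + 598 + \frac{i \sqrt{7}}{598}\right) - 194298} = \frac{88808 - - \frac{28501}{472623}}{\left(164 + 598 + i \sqrt{7} \cdot \frac{1}{598}\right) - 194298} = \frac{88808 + \frac{28501}{472623}}{\left(164 + 598 + \frac{i \sqrt{7}}{598}\right) - 194298} = \frac{41972731885}{472623 \left(\left(762 + \frac{i \sqrt{7}}{598}\right) - 194298\right)} = \frac{41972731885}{472623 \left(-193536 + \frac{i \sqrt{7}}{598}\right)}$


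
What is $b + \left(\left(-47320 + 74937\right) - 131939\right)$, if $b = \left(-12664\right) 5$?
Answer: $-167642$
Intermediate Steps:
$b = -63320$
$b + \left(\left(-47320 + 74937\right) - 131939\right) = -63320 + \left(\left(-47320 + 74937\right) - 131939\right) = -63320 + \left(27617 - 131939\right) = -63320 - 104322 = -167642$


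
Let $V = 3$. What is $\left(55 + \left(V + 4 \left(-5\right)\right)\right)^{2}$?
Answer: $1444$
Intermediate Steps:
$\left(55 + \left(V + 4 \left(-5\right)\right)\right)^{2} = \left(55 + \left(3 + 4 \left(-5\right)\right)\right)^{2} = \left(55 + \left(3 - 20\right)\right)^{2} = \left(55 - 17\right)^{2} = 38^{2} = 1444$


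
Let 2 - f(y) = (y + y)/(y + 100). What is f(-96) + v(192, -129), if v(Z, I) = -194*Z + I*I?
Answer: -20557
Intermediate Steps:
f(y) = 2 - 2*y/(100 + y) (f(y) = 2 - (y + y)/(y + 100) = 2 - 2*y/(100 + y))
v(Z, I) = I² - 194*Z (v(Z, I) = -194*Z + I² = I² - 194*Z)
f(-96) + v(192, -129) = 200/(100 - 96) + ((-129)² - 194*192) = 200/4 + (16641 - 37248) = 200*(¼) - 20607 = 50 - 20607 = -20557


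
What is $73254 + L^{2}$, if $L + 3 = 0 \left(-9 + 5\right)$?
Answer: $73263$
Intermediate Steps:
$L = -3$ ($L = -3 + 0 \left(-9 + 5\right) = -3 + 0 \left(-4\right) = -3 + 0 = -3$)
$73254 + L^{2} = 73254 + \left(-3\right)^{2} = 73254 + 9 = 73263$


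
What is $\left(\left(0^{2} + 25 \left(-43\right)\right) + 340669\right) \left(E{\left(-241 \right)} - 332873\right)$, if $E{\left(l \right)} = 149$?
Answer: $-112991074056$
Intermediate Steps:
$\left(\left(0^{2} + 25 \left(-43\right)\right) + 340669\right) \left(E{\left(-241 \right)} - 332873\right) = \left(\left(0^{2} + 25 \left(-43\right)\right) + 340669\right) \left(149 - 332873\right) = \left(\left(0 - 1075\right) + 340669\right) \left(-332724\right) = \left(-1075 + 340669\right) \left(-332724\right) = 339594 \left(-332724\right) = -112991074056$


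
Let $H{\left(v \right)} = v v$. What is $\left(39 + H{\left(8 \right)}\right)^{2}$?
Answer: $10609$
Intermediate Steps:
$H{\left(v \right)} = v^{2}$
$\left(39 + H{\left(8 \right)}\right)^{2} = \left(39 + 8^{2}\right)^{2} = \left(39 + 64\right)^{2} = 103^{2} = 10609$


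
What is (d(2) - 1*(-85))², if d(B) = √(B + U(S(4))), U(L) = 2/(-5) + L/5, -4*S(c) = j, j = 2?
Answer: (170 + √6)²/4 ≈ 7434.7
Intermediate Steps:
S(c) = -½ (S(c) = -¼*2 = -½)
U(L) = -⅖ + L/5 (U(L) = 2*(-⅕) + L*(⅕) = -⅖ + L/5)
d(B) = √(-½ + B) (d(B) = √(B + (-⅖ + (⅕)*(-½))) = √(B + (-⅖ - ⅒)) = √(B - ½) = √(-½ + B))
(d(2) - 1*(-85))² = (√(-2 + 4*2)/2 - 1*(-85))² = (√(-2 + 8)/2 + 85)² = (√6/2 + 85)² = (85 + √6/2)²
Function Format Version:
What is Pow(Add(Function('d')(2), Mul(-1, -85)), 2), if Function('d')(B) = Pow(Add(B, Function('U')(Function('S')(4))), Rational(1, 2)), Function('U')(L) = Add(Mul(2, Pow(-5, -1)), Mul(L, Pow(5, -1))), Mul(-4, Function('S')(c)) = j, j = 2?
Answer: Mul(Rational(1, 4), Pow(Add(170, Pow(6, Rational(1, 2))), 2)) ≈ 7434.7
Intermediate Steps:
Function('S')(c) = Rational(-1, 2) (Function('S')(c) = Mul(Rational(-1, 4), 2) = Rational(-1, 2))
Function('U')(L) = Add(Rational(-2, 5), Mul(Rational(1, 5), L)) (Function('U')(L) = Add(Mul(2, Rational(-1, 5)), Mul(L, Rational(1, 5))) = Add(Rational(-2, 5), Mul(Rational(1, 5), L)))
Function('d')(B) = Pow(Add(Rational(-1, 2), B), Rational(1, 2)) (Function('d')(B) = Pow(Add(B, Add(Rational(-2, 5), Mul(Rational(1, 5), Rational(-1, 2)))), Rational(1, 2)) = Pow(Add(B, Add(Rational(-2, 5), Rational(-1, 10))), Rational(1, 2)) = Pow(Add(B, Rational(-1, 2)), Rational(1, 2)) = Pow(Add(Rational(-1, 2), B), Rational(1, 2)))
Pow(Add(Function('d')(2), Mul(-1, -85)), 2) = Pow(Add(Mul(Rational(1, 2), Pow(Add(-2, Mul(4, 2)), Rational(1, 2))), Mul(-1, -85)), 2) = Pow(Add(Mul(Rational(1, 2), Pow(Add(-2, 8), Rational(1, 2))), 85), 2) = Pow(Add(Mul(Rational(1, 2), Pow(6, Rational(1, 2))), 85), 2) = Pow(Add(85, Mul(Rational(1, 2), Pow(6, Rational(1, 2)))), 2)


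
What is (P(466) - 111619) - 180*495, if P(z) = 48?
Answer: -200671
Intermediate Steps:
(P(466) - 111619) - 180*495 = (48 - 111619) - 180*495 = -111571 - 89100 = -200671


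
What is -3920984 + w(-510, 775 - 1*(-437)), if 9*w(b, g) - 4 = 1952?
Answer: -11762300/3 ≈ -3.9208e+6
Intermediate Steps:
w(b, g) = 652/3 (w(b, g) = 4/9 + (⅑)*1952 = 4/9 + 1952/9 = 652/3)
-3920984 + w(-510, 775 - 1*(-437)) = -3920984 + 652/3 = -11762300/3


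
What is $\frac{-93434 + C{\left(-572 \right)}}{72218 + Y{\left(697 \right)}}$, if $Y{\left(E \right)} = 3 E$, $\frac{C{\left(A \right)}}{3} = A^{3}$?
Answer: $- \frac{561541178}{74309} \approx -7556.8$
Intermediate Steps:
$C{\left(A \right)} = 3 A^{3}$
$\frac{-93434 + C{\left(-572 \right)}}{72218 + Y{\left(697 \right)}} = \frac{-93434 + 3 \left(-572\right)^{3}}{72218 + 3 \cdot 697} = \frac{-93434 + 3 \left(-187149248\right)}{72218 + 2091} = \frac{-93434 - 561447744}{74309} = \left(-561541178\right) \frac{1}{74309} = - \frac{561541178}{74309}$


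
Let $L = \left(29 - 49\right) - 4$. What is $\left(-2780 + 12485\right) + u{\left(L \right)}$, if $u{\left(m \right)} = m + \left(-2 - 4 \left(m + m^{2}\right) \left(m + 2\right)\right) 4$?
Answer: $203977$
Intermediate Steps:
$L = -24$ ($L = -20 - 4 = -24$)
$u{\left(m \right)} = -8 + m - 16 \left(2 + m\right) \left(m + m^{2}\right)$ ($u{\left(m \right)} = m + \left(-2 - 4 \left(m + m^{2}\right) \left(2 + m\right)\right) 4 = m + \left(-2 - 4 \left(2 + m\right) \left(m + m^{2}\right)\right) 4 = m - \left(8 + 16 \left(2 + m\right) \left(m + m^{2}\right)\right) = -8 + m - 16 \left(2 + m\right) \left(m + m^{2}\right)$)
$\left(-2780 + 12485\right) + u{\left(L \right)} = \left(-2780 + 12485\right) - \left(-736 - 221184 + 27648\right) = 9705 - -194272 = 9705 + \left(-8 - 27648 + 744 + 221184\right) = 9705 + 194272 = 203977$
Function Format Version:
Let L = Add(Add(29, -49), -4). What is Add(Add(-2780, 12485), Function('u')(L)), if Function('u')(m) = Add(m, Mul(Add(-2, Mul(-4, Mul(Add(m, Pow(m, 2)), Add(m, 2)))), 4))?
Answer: 203977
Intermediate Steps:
L = -24 (L = Add(-20, -4) = -24)
Function('u')(m) = Add(-8, m, Mul(-16, Add(2, m), Add(m, Pow(m, 2)))) (Function('u')(m) = Add(m, Mul(Add(-2, Mul(-4, Mul(Add(m, Pow(m, 2)), Add(2, m)))), 4)) = Add(m, Mul(Add(-2, Mul(-4, Mul(Add(2, m), Add(m, Pow(m, 2))))), 4)) = Add(m, Mul(Add(-2, Mul(-4, Add(2, m), Add(m, Pow(m, 2)))), 4)) = Add(m, Add(-8, Mul(-16, Add(2, m), Add(m, Pow(m, 2))))) = Add(-8, m, Mul(-16, Add(2, m), Add(m, Pow(m, 2)))))
Add(Add(-2780, 12485), Function('u')(L)) = Add(Add(-2780, 12485), Add(-8, Mul(-48, Pow(-24, 2)), Mul(-31, -24), Mul(-16, Pow(-24, 3)))) = Add(9705, Add(-8, Mul(-48, 576), 744, Mul(-16, -13824))) = Add(9705, Add(-8, -27648, 744, 221184)) = Add(9705, 194272) = 203977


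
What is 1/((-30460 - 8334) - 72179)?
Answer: -1/110973 ≈ -9.0112e-6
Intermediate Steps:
1/((-30460 - 8334) - 72179) = 1/(-38794 - 72179) = 1/(-110973) = -1/110973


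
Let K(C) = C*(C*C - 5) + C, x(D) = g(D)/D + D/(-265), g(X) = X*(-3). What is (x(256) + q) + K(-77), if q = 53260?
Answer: -106786776/265 ≈ -4.0297e+5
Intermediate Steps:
g(X) = -3*X
x(D) = -3 - D/265 (x(D) = (-3*D)/D + D/(-265) = -3 + D*(-1/265) = -3 - D/265)
K(C) = C + C*(-5 + C²) (K(C) = C*(C² - 5) + C = C*(-5 + C²) + C = C + C*(-5 + C²))
(x(256) + q) + K(-77) = ((-3 - 1/265*256) + 53260) - 77*(-4 + (-77)²) = ((-3 - 256/265) + 53260) - 77*(-4 + 5929) = (-1051/265 + 53260) - 77*5925 = 14112849/265 - 456225 = -106786776/265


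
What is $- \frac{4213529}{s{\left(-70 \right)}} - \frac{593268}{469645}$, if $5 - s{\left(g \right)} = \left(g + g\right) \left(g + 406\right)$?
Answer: $- \frac{401354624053}{4418889805} \approx -90.827$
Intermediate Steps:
$s{\left(g \right)} = 5 - 2 g \left(406 + g\right)$ ($s{\left(g \right)} = 5 - \left(g + g\right) \left(g + 406\right) = 5 - 2 g \left(406 + g\right)$)
$- \frac{4213529}{s{\left(-70 \right)}} - \frac{593268}{469645} = - \frac{4213529}{5 - -56840 - 2 \left(-70\right)^{2}} - \frac{593268}{469645} = - \frac{4213529}{5 + 56840 - 9800} - \frac{593268}{469645} = - \frac{4213529}{47045} - \frac{593268}{469645} = - \frac{401354624053}{4418889805}$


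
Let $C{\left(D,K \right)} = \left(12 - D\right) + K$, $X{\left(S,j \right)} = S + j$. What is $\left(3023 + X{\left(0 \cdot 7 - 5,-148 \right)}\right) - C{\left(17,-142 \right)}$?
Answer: $3017$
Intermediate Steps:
$C{\left(D,K \right)} = 12 + K - D$
$\left(3023 + X{\left(0 \cdot 7 - 5,-148 \right)}\right) - C{\left(17,-142 \right)} = \left(3023 + \left(\left(0 \cdot 7 - 5\right) - 148\right)\right) - \left(12 - 142 - 17\right) = \left(3023 + \left(\left(0 - 5\right) - 148\right)\right) - \left(12 - 142 - 17\right) = \left(3023 - 153\right) - -147 = \left(3023 - 153\right) + 147 = 2870 + 147 = 3017$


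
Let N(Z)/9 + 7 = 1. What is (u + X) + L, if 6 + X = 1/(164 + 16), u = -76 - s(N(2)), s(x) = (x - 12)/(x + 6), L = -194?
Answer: -99853/360 ≈ -277.37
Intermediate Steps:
N(Z) = -54 (N(Z) = -63 + 9*1 = -63 + 9 = -54)
s(x) = (-12 + x)/(6 + x)
u = -619/8 (u = -76 - (-12 - 54)/(6 - 54) = -76 - (-66)/(-48) = -76 - (-1)*(-66)/48 = -76 - 1*11/8 = -76 - 11/8 = -619/8 ≈ -77.375)
X = -1079/180 (X = -6 + 1/(164 + 16) = -6 + 1/180 = -1079/180 ≈ -5.9944)
(u + X) + L = (-619/8 - 1079/180) - 194 = -30013/360 - 194 = -99853/360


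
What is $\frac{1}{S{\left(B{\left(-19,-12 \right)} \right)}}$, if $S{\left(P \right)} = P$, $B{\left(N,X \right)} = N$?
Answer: $- \frac{1}{19} \approx -0.052632$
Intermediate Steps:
$\frac{1}{S{\left(B{\left(-19,-12 \right)} \right)}} = \frac{1}{-19} = - \frac{1}{19}$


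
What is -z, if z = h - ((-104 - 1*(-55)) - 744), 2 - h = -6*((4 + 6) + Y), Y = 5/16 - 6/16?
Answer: -6837/8 ≈ -854.63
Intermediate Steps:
Y = -1/16 (Y = 5*(1/16) - 6*1/16 = 5/16 - 3/8 = -1/16 ≈ -0.062500)
h = 493/8 (h = 2 - (-6)*((4 + 6) - 1/16) = 2 - (-6)*(10 - 1/16) = 2 - (-6)*159/16 = 2 - 1*(-477/8) = 2 + 477/8 = 493/8 ≈ 61.625)
z = 6837/8 (z = 493/8 - ((-104 - 1*(-55)) - 744) = 493/8 - ((-104 + 55) - 744) = 493/8 - (-49 - 744) = 493/8 - 1*(-793) = 493/8 + 793 = 6837/8 ≈ 854.63)
-z = -1*6837/8 = -6837/8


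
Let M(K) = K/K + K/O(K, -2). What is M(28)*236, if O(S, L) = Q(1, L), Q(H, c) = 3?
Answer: 7316/3 ≈ 2438.7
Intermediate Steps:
O(S, L) = 3
M(K) = 1 + K/3 (M(K) = K/K + K/3 = 1 + K*(⅓) = 1 + K/3)
M(28)*236 = (1 + (⅓)*28)*236 = (1 + 28/3)*236 = (31/3)*236 = 7316/3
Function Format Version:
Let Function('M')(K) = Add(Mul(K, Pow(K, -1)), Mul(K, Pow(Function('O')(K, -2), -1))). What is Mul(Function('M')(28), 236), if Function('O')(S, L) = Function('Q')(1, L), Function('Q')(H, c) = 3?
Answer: Rational(7316, 3) ≈ 2438.7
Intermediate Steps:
Function('O')(S, L) = 3
Function('M')(K) = Add(1, Mul(Rational(1, 3), K)) (Function('M')(K) = Add(Mul(K, Pow(K, -1)), Mul(K, Pow(3, -1))) = Add(1, Mul(K, Rational(1, 3))) = Add(1, Mul(Rational(1, 3), K)))
Mul(Function('M')(28), 236) = Mul(Add(1, Mul(Rational(1, 3), 28)), 236) = Mul(Add(1, Rational(28, 3)), 236) = Mul(Rational(31, 3), 236) = Rational(7316, 3)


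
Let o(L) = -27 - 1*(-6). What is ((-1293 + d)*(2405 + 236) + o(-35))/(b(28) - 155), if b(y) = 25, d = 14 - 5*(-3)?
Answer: 667649/26 ≈ 25679.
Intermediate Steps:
d = 29 (d = 14 + 15 = 29)
o(L) = -21 (o(L) = -27 + 6 = -21)
((-1293 + d)*(2405 + 236) + o(-35))/(b(28) - 155) = ((-1293 + 29)*(2405 + 236) - 21)/(25 - 155) = (-1264*2641 - 21)/(-130) = (-3338224 - 21)*(-1/130) = -3338245*(-1/130) = 667649/26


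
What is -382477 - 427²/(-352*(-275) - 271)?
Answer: -36920304662/96529 ≈ -3.8248e+5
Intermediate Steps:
-382477 - 427²/(-352*(-275) - 271) = -382477 - 182329/(96800 - 271) = -382477 - 182329/96529 = -36920304662/96529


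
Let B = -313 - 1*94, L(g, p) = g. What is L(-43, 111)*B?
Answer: 17501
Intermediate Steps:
B = -407 (B = -313 - 94 = -407)
L(-43, 111)*B = -43*(-407) = 17501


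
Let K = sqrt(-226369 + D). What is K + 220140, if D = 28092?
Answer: 220140 + I*sqrt(198277) ≈ 2.2014e+5 + 445.28*I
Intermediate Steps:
K = I*sqrt(198277) (K = sqrt(-226369 + 28092) = sqrt(-198277) = I*sqrt(198277) ≈ 445.28*I)
K + 220140 = I*sqrt(198277) + 220140 = 220140 + I*sqrt(198277)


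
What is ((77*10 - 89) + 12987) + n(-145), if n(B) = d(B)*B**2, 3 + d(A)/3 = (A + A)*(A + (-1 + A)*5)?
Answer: 16005105693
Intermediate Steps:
d(A) = -9 + 6*A*(-5 + 6*A) (d(A) = -9 + 3*((A + A)*(A + (-1 + A)*5)) = -9 + 3*((2*A)*(A + (-5 + 5*A))) = -9 + 3*((2*A)*(-5 + 6*A)) = -9 + 3*(2*A*(-5 + 6*A)) = -9 + 6*A*(-5 + 6*A))
n(B) = B**2*(-9 - 30*B + 36*B**2) (n(B) = (-9 - 30*B + 36*B**2)*B**2 = B**2*(-9 - 30*B + 36*B**2))
((77*10 - 89) + 12987) + n(-145) = ((77*10 - 89) + 12987) + (-145)**2*(-9 - 30*(-145) + 36*(-145)**2) = ((770 - 89) + 12987) + 21025*(-9 + 4350 + 36*21025) = (681 + 12987) + 21025*(-9 + 4350 + 756900) = 13668 + 21025*761241 = 13668 + 16005092025 = 16005105693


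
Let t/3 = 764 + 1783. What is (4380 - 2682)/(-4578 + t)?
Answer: 566/1021 ≈ 0.55436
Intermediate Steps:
t = 7641 (t = 3*(764 + 1783) = 3*2547 = 7641)
(4380 - 2682)/(-4578 + t) = (4380 - 2682)/(-4578 + 7641) = 1698/3063 = 1698*(1/3063) = 566/1021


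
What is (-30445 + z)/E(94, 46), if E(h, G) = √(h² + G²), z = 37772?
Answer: 7327*√2/148 ≈ 70.013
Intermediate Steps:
E(h, G) = √(G² + h²)
(-30445 + z)/E(94, 46) = (-30445 + 37772)/(√(46² + 94²)) = 7327/(√(2116 + 8836)) = 7327/(√10952) = 7327/((74*√2)) = 7327*(√2/148) = 7327*√2/148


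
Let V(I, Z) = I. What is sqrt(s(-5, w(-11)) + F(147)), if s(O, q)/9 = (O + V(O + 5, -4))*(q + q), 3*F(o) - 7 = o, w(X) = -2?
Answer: sqrt(2082)/3 ≈ 15.210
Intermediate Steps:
F(o) = 7/3 + o/3
s(O, q) = 18*q*(5 + 2*O) (s(O, q) = 9*((O + (O + 5))*(q + q)) = 9*((O + (5 + O))*(2*q)) = 9*((5 + 2*O)*(2*q)) = 9*(2*q*(5 + 2*O)) = 18*q*(5 + 2*O))
sqrt(s(-5, w(-11)) + F(147)) = sqrt(18*(-2)*(5 + 2*(-5)) + (7/3 + (1/3)*147)) = sqrt(18*(-2)*(5 - 10) + (7/3 + 49)) = sqrt(18*(-2)*(-5) + 154/3) = sqrt(180 + 154/3) = sqrt(694/3) = sqrt(2082)/3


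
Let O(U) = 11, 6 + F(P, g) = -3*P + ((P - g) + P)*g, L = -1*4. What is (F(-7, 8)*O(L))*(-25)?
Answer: 44275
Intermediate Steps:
L = -4
F(P, g) = -6 - 3*P + g*(-g + 2*P) (F(P, g) = -6 + (-3*P + ((P - g) + P)*g) = -6 + (-3*P + (-g + 2*P)*g) = -6 + (-3*P + g*(-g + 2*P)) = -6 - 3*P + g*(-g + 2*P))
(F(-7, 8)*O(L))*(-25) = ((-6 - 1*8**2 - 3*(-7) + 2*(-7)*8)*11)*(-25) = ((-6 - 1*64 + 21 - 112)*11)*(-25) = ((-6 - 64 + 21 - 112)*11)*(-25) = -161*11*(-25) = -1771*(-25) = 44275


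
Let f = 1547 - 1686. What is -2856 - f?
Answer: -2717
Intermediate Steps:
f = -139
-2856 - f = -2856 - 1*(-139) = -2856 + 139 = -2717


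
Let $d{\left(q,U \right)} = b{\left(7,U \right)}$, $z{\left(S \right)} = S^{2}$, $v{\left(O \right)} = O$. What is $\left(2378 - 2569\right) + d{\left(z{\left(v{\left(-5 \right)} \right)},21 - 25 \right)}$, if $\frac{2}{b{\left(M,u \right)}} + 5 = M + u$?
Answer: $-192$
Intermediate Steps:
$b{\left(M,u \right)} = \frac{2}{-5 + M + u}$ ($b{\left(M,u \right)} = \frac{2}{-5 + \left(M + u\right)} = \frac{2}{-5 + M + u}$)
$d{\left(q,U \right)} = \frac{2}{2 + U}$ ($d{\left(q,U \right)} = \frac{2}{-5 + 7 + U} = \frac{2}{2 + U}$)
$\left(2378 - 2569\right) + d{\left(z{\left(v{\left(-5 \right)} \right)},21 - 25 \right)} = \left(2378 - 2569\right) + \frac{2}{2 + \left(21 - 25\right)} = -191 + \frac{2}{2 + \left(21 - 25\right)} = -191 + \frac{2}{2 - 4} = -191 + \frac{2}{-2} = -191 + 2 \left(- \frac{1}{2}\right) = -191 - 1 = -192$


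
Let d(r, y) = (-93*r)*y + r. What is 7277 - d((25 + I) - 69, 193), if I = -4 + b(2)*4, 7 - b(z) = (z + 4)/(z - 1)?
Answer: -782435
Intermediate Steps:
b(z) = 7 - (4 + z)/(-1 + z) (b(z) = 7 - (z + 4)/(z - 1) = 7 - (4 + z)/(-1 + z))
I = 0 (I = -4 + ((-11 + 6*2)/(-1 + 2))*4 = -4 + ((-11 + 12)/1)*4 = -4 + (1*1)*4 = -4 + 1*4 = -4 + 4 = 0)
d(r, y) = r - 93*r*y (d(r, y) = -93*r*y + r = r - 93*r*y)
7277 - d((25 + I) - 69, 193) = 7277 - ((25 + 0) - 69)*(1 - 93*193) = 7277 - (25 - 69)*(1 - 17949) = 7277 - (-44)*(-17948) = 7277 - 1*789712 = 7277 - 789712 = -782435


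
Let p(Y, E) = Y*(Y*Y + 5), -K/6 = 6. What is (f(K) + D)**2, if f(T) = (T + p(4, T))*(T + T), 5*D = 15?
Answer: 11923209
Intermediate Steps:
K = -36 (K = -6*6 = -36)
p(Y, E) = Y*(5 + Y**2) (p(Y, E) = Y*(Y**2 + 5) = Y*(5 + Y**2))
D = 3 (D = (1/5)*15 = 3)
f(T) = 2*T*(84 + T) (f(T) = (T + 4*(5 + 4**2))*(T + T) = (T + 4*(5 + 16))*(2*T) = (T + 4*21)*(2*T) = (T + 84)*(2*T) = (84 + T)*(2*T) = 2*T*(84 + T))
(f(K) + D)**2 = (2*(-36)*(84 - 36) + 3)**2 = (2*(-36)*48 + 3)**2 = (-3456 + 3)**2 = (-3453)**2 = 11923209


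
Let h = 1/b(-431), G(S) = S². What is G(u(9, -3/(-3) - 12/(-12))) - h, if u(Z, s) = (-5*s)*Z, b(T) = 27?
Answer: 218699/27 ≈ 8100.0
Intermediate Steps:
u(Z, s) = -5*Z*s
h = 1/27 ≈ 0.037037
G(u(9, -3/(-3) - 12/(-12))) - h = (-5*9*(-3/(-3) - 12/(-12)))² - 1*1/27 = (-5*9*(-3*(-⅓) - 12*(-1/12)))² - 1/27 = (-5*9*(1 + 1))² - 1/27 = (-5*9*2)² - 1/27 = (-90)² - 1/27 = 8100 - 1/27 = 218699/27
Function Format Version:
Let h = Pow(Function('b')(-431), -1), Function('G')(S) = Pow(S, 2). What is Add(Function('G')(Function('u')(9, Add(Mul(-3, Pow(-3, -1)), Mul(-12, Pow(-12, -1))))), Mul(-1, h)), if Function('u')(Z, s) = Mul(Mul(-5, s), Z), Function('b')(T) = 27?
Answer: Rational(218699, 27) ≈ 8100.0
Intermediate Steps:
Function('u')(Z, s) = Mul(-5, Z, s)
h = Rational(1, 27) (h = Pow(27, -1) = Rational(1, 27) ≈ 0.037037)
Add(Function('G')(Function('u')(9, Add(Mul(-3, Pow(-3, -1)), Mul(-12, Pow(-12, -1))))), Mul(-1, h)) = Add(Pow(Mul(-5, 9, Add(Mul(-3, Pow(-3, -1)), Mul(-12, Pow(-12, -1)))), 2), Mul(-1, Rational(1, 27))) = Add(Pow(Mul(-5, 9, Add(Mul(-3, Rational(-1, 3)), Mul(-12, Rational(-1, 12)))), 2), Rational(-1, 27)) = Add(Pow(Mul(-5, 9, Add(1, 1)), 2), Rational(-1, 27)) = Add(Pow(Mul(-5, 9, 2), 2), Rational(-1, 27)) = Add(Pow(-90, 2), Rational(-1, 27)) = Add(8100, Rational(-1, 27)) = Rational(218699, 27)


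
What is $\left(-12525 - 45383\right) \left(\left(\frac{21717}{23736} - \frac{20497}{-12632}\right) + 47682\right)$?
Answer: $- \frac{4312156980721025}{1561631} \approx -2.7613 \cdot 10^{9}$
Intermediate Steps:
$\left(-12525 - 45383\right) \left(\left(\frac{21717}{23736} - \frac{20497}{-12632}\right) + 47682\right) = - 57908 \left(\left(21717 \cdot \frac{1}{23736} - - \frac{20497}{12632}\right) + 47682\right) = - 57908 \left(\left(\frac{7239}{7912} + \frac{20497}{12632}\right) + 47682\right) = - 57908 \left(\frac{15850957}{6246524} + 47682\right) = \left(-57908\right) \frac{297862608325}{6246524} = - \frac{4312156980721025}{1561631}$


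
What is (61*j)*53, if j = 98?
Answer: 316834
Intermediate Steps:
(61*j)*53 = (61*98)*53 = 5978*53 = 316834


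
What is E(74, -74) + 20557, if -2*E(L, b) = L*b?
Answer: 23295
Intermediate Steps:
E(L, b) = -L*b/2
E(74, -74) + 20557 = -1/2*74*(-74) + 20557 = 2738 + 20557 = 23295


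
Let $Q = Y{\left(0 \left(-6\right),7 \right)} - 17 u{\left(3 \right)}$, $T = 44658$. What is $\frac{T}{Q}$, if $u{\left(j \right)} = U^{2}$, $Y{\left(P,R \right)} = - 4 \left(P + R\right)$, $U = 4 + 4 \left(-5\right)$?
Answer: $- \frac{7443}{730} \approx -10.196$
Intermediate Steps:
$U = -16$ ($U = 4 - 20 = -16$)
$Y{\left(P,R \right)} = - 4 P - 4 R$
$u{\left(j \right)} = 256$ ($u{\left(j \right)} = \left(-16\right)^{2} = 256$)
$Q = -4380$ ($Q = \left(- 4 \cdot 0 \left(-6\right) - 28\right) - 4352 = \left(\left(-4\right) 0 - 28\right) - 4352 = \left(0 - 28\right) - 4352 = -28 - 4352 = -4380$)
$\frac{T}{Q} = \frac{44658}{-4380} = 44658 \left(- \frac{1}{4380}\right) = - \frac{7443}{730}$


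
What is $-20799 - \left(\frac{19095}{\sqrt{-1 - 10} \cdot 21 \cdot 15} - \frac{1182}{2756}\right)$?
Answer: $- \frac{28660431}{1378} + \frac{1273 i \sqrt{11}}{231} \approx -20799.0 + 18.277 i$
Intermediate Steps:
$-20799 - \left(\frac{19095}{\sqrt{-1 - 10} \cdot 21 \cdot 15} - \frac{1182}{2756}\right) = -20799 - \left(\frac{19095}{\sqrt{-11} \cdot 21 \cdot 15} - \frac{591}{1378}\right) = -20799 - \left(\frac{19095}{i \sqrt{11} \cdot 21 \cdot 15} - \frac{591}{1378}\right) = -20799 - \left(\frac{19095}{21 i \sqrt{11} \cdot 15} - \frac{591}{1378}\right) = -20799 - \left(\frac{19095}{315 i \sqrt{11}} - \frac{591}{1378}\right) = -20799 - \left(19095 \left(- \frac{i \sqrt{11}}{3465}\right) - \frac{591}{1378}\right) = -20799 - \left(- \frac{1273 i \sqrt{11}}{231} - \frac{591}{1378}\right) = -20799 - \left(- \frac{591}{1378} - \frac{1273 i \sqrt{11}}{231}\right) = -20799 + \left(\frac{591}{1378} + \frac{1273 i \sqrt{11}}{231}\right) = - \frac{28660431}{1378} + \frac{1273 i \sqrt{11}}{231}$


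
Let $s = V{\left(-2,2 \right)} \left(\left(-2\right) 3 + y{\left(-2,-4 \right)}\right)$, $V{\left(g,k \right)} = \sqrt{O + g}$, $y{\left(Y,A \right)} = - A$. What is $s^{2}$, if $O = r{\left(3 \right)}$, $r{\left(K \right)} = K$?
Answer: $4$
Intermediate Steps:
$O = 3$
$V{\left(g,k \right)} = \sqrt{3 + g}$
$s = -2$ ($s = \sqrt{3 - 2} \left(\left(-2\right) 3 - -4\right) = \sqrt{1} \left(-6 + 4\right) = 1 \left(-2\right) = -2$)
$s^{2} = \left(-2\right)^{2} = 4$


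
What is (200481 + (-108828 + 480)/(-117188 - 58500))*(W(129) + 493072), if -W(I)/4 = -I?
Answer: 2173157787507786/21961 ≈ 9.8955e+10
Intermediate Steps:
W(I) = 4*I (W(I) = -(-4)*I = 4*I)
(200481 + (-108828 + 480)/(-117188 - 58500))*(W(129) + 493072) = (200481 + (-108828 + 480)/(-117188 - 58500))*(4*129 + 493072) = (200481 - 108348/(-175688))*(516 + 493072) = (200481 - 108348*(-1/175688))*493588 = (200481 + 27087/43922)*493588 = (8805553569/43922)*493588 = 2173157787507786/21961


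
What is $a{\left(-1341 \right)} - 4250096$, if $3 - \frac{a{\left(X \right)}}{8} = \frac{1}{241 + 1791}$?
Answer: $- \frac{1079518289}{254} \approx -4.2501 \cdot 10^{6}$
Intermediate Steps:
$a{\left(X \right)} = \frac{6095}{254}$ ($a{\left(X \right)} = 24 - \frac{8}{241 + 1791} = 24 - \frac{8}{2032} = 24 - \frac{1}{254} = \frac{6095}{254}$)
$a{\left(-1341 \right)} - 4250096 = \frac{6095}{254} - 4250096 = - \frac{1079518289}{254}$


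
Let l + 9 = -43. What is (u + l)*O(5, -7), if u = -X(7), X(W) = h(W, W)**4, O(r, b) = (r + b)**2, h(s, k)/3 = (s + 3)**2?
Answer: -32400000208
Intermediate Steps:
h(s, k) = 3*(3 + s)**2 (h(s, k) = 3*(s + 3)**2 = 3*(3 + s)**2)
l = -52 (l = -9 - 43 = -52)
O(r, b) = (b + r)**2
X(W) = 81*(3 + W)**8 (X(W) = (3*(3 + W)**2)**4 = 81*(3 + W)**8)
u = -8100000000 (u = -81*(3 + 7)**8 = -81*10**8 = -81*100000000 = -1*8100000000 = -8100000000)
(u + l)*O(5, -7) = (-8100000000 - 52)*(-7 + 5)**2 = -8100000052*(-2)**2 = -8100000052*4 = -32400000208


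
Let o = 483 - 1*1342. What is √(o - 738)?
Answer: I*√1597 ≈ 39.962*I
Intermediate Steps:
o = -859 (o = 483 - 1342 = -859)
√(o - 738) = √(-859 - 738) = √(-1597) = I*√1597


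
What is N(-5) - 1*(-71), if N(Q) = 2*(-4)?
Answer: 63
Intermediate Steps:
N(Q) = -8
N(-5) - 1*(-71) = -8 - 1*(-71) = -8 + 71 = 63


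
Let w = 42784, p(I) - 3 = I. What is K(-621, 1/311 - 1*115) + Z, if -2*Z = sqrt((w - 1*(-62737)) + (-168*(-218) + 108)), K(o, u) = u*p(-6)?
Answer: 107292/311 - sqrt(142253)/2 ≈ 156.41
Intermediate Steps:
p(I) = 3 + I
K(o, u) = -3*u (K(o, u) = u*(3 - 6) = u*(-3) = -3*u)
Z = -sqrt(142253)/2 (Z = -sqrt((42784 - 1*(-62737)) + (-168*(-218) + 108))/2 = -sqrt((42784 + 62737) + (36624 + 108))/2 = -sqrt(105521 + 36732)/2 = -sqrt(142253)/2 ≈ -188.58)
K(-621, 1/311 - 1*115) + Z = -3*(1/311 - 1*115) - sqrt(142253)/2 = -3*(1/311 - 115) - sqrt(142253)/2 = -3*(-35764/311) - sqrt(142253)/2 = 107292/311 - sqrt(142253)/2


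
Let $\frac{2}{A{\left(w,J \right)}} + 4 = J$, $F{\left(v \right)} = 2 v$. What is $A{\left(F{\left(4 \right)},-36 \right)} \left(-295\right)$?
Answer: $\frac{59}{4} \approx 14.75$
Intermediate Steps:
$A{\left(w,J \right)} = \frac{2}{-4 + J}$
$A{\left(F{\left(4 \right)},-36 \right)} \left(-295\right) = \frac{2}{-4 - 36} \left(-295\right) = \frac{2}{-40} \left(-295\right) = 2 \left(- \frac{1}{40}\right) \left(-295\right) = \left(- \frac{1}{20}\right) \left(-295\right) = \frac{59}{4}$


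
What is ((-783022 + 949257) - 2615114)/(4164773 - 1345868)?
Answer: -816293/939635 ≈ -0.86873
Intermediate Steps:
((-783022 + 949257) - 2615114)/(4164773 - 1345868) = (166235 - 2615114)/2818905 = -2448879*1/2818905 = -816293/939635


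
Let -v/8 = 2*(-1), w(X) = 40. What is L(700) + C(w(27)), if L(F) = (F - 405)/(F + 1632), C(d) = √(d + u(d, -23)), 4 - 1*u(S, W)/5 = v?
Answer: 295/2332 + 2*I*√5 ≈ 0.1265 + 4.4721*I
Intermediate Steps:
v = 16 (v = -16*(-1) = -8*(-2) = 16)
u(S, W) = -60 (u(S, W) = 20 - 5*16 = 20 - 80 = -60)
C(d) = √(-60 + d) (C(d) = √(d - 60) = √(-60 + d))
L(F) = (-405 + F)/(1632 + F)
L(700) + C(w(27)) = (-405 + 700)/(1632 + 700) + √(-60 + 40) = 295/2332 + √(-20) = (1/2332)*295 + 2*I*√5 = 295/2332 + 2*I*√5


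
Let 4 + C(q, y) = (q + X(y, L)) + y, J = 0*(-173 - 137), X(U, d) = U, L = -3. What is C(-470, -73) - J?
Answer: -620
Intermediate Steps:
J = 0 (J = 0*(-310) = 0)
C(q, y) = -4 + q + 2*y (C(q, y) = -4 + ((q + y) + y) = -4 + (q + 2*y) = -4 + q + 2*y)
C(-470, -73) - J = (-4 - 470 + 2*(-73)) - 1*0 = (-4 - 470 - 146) + 0 = -620 + 0 = -620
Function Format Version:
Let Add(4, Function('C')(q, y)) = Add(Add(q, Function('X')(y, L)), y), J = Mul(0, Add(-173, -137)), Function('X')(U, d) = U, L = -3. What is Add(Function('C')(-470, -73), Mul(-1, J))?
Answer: -620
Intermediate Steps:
J = 0 (J = Mul(0, -310) = 0)
Function('C')(q, y) = Add(-4, q, Mul(2, y)) (Function('C')(q, y) = Add(-4, Add(Add(q, y), y)) = Add(-4, Add(q, Mul(2, y))) = Add(-4, q, Mul(2, y)))
Add(Function('C')(-470, -73), Mul(-1, J)) = Add(Add(-4, -470, Mul(2, -73)), Mul(-1, 0)) = Add(Add(-4, -470, -146), 0) = Add(-620, 0) = -620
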